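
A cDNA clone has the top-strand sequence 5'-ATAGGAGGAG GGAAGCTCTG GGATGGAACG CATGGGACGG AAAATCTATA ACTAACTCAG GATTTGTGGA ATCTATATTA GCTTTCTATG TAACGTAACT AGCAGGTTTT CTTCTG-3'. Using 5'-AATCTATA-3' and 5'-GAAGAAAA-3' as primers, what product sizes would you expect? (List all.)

The forward primer AATCTATA matches the top strand at positions 43–50, 70–77.
The reverse primer's reverse complement is TTTTCTTC, matching at positions 107–114.
Each forward site pairs with the reverse site to give a product ending at position 114: sizes 72, 45 bp.

72 bp, 45 bp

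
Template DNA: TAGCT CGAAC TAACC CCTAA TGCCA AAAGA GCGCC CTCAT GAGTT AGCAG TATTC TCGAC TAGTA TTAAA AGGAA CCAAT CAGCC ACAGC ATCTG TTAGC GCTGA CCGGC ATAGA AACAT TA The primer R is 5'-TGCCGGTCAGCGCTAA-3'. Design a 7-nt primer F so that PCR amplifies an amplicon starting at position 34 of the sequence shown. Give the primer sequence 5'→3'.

The reverse primer's reverse complement TTAGCGCTGACCGGCA matches the template at positions 96–111; the product starts at position 34.
The forward primer is identical to the top strand over positions 34–40: CCCTCAT.

5'-CCCTCAT-3'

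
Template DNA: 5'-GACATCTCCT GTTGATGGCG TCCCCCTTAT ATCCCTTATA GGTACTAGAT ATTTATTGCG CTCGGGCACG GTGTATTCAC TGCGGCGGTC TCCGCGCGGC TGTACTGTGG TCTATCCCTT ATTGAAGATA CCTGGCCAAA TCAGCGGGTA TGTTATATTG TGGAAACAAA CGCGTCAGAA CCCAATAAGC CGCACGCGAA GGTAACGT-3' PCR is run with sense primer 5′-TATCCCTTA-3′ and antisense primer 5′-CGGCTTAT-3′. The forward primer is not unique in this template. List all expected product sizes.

The forward primer TATCCCTTA matches the top strand at positions 30–38, 113–121.
The reverse primer's reverse complement is ATAAGCCG, matching at positions 185–192.
Each forward site pairs with the reverse site to give a product ending at position 192: sizes 163, 80 bp.

163 bp, 80 bp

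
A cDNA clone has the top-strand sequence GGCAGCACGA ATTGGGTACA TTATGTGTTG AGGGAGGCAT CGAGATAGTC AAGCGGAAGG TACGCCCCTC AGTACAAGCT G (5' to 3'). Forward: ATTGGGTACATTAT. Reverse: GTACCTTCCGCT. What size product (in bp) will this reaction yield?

Forward primer ATTGGGTACATTAT is found on the top strand at positions 11–24.
Reverse complement of the reverse primer: AGCGGAAGGTAC. This occurs on the top strand at positions 52–63.
Product length = (reverse-primer end) − (forward-primer start) + 1 = 63 − 11 + 1 = 53 bp.

53 bp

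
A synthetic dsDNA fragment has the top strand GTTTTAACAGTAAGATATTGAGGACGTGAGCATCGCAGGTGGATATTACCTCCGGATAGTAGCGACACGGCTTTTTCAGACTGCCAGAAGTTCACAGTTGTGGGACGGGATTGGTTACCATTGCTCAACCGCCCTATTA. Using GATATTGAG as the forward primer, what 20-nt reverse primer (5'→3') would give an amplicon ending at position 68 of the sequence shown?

5'-GTGTCGCTACTATCCGGAGG-3'

The forward primer binds at positions 14–22; the product's 3' end on the top strand is position 68.
The reverse primer anneals to the top strand over positions 49–68, i.e. to CCTCCGGATAGTAGCGACAC.
Its sequence written 5'→3' is the reverse complement: GTGTCGCTACTATCCGGAGG.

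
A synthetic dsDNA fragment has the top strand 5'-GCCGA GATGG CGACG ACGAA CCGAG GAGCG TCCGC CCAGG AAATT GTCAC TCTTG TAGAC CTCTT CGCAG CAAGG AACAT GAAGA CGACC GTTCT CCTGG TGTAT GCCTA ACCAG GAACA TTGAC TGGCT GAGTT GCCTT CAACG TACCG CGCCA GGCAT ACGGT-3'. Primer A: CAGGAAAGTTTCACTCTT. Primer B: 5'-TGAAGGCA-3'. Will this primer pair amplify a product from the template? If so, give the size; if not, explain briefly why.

No product — primer A has no binding site in the template.

Primer A (CAGGAAAGTTTCACTCTT) does not match the top strand, and its reverse complement AAGAGTGAAACTTTCCTG does not match either.
With no annealing site for primer A, no amplification occurs.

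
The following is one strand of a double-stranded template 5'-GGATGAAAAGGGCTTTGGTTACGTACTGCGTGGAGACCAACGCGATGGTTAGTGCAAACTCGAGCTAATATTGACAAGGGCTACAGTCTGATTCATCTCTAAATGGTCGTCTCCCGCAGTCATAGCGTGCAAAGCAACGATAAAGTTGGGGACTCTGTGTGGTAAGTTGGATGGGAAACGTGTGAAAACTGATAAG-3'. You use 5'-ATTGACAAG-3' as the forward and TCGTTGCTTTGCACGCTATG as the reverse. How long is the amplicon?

71 bp

The forward primer matches the template at positions 70–78.
Reverse complement of the reverse primer: CATAGCGTGCAAAGCAACGA. This occurs on the top strand at positions 121–140.
Amplicon spans positions 70–140: 71 bp.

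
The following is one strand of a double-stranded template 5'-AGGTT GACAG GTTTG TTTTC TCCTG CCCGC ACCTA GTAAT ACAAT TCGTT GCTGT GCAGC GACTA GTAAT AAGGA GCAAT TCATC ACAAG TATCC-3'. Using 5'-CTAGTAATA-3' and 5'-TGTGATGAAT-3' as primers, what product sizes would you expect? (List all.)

56 bp, 26 bp

The forward primer CTAGTAATA matches the top strand at positions 33–41, 63–71.
The reverse primer's reverse complement is ATTCATCACA, matching at positions 79–88.
Each forward site pairs with the reverse site to give a product ending at position 88: sizes 56, 26 bp.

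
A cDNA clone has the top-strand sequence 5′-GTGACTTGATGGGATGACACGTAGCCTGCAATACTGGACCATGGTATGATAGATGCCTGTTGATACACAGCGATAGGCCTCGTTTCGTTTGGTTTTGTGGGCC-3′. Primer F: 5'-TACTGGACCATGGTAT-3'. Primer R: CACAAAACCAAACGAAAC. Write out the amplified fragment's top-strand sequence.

5'-TACTGGACCATGGTATGATAGATGCCTGTTGATACACAGCGATAGGCCTCGTTTCGTTTGGTTTTGTG-3'

Scanning the template, TACTGGACCATGGTAT occurs at positions 32–47; this primer anneals to the bottom strand there with its 3' end pointing downstream.
Reverse complement of the reverse primer: GTTTCGTTTGGTTTTGTG. This occurs on the top strand at positions 82–99.
The product is the template from position 32 through 99 (68 bp).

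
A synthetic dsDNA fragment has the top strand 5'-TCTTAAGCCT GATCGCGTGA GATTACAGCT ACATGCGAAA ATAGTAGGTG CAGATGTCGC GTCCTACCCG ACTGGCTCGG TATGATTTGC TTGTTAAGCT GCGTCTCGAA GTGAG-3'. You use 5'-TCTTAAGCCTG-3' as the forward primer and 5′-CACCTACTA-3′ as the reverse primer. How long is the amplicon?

Scanning the template, TCTTAAGCCTG occurs at positions 1–11; this primer anneals to the bottom strand there with its 3' end pointing downstream.
Taking the reverse complement of CACCTACTA gives TAGTAGGTG, found at positions 42–50 on the template; the primer anneals here to the top strand with its 3' end pointing upstream.
The product runs from position 1 to position 50, so its length is 50 − 1 + 1 = 50 bp.

50 bp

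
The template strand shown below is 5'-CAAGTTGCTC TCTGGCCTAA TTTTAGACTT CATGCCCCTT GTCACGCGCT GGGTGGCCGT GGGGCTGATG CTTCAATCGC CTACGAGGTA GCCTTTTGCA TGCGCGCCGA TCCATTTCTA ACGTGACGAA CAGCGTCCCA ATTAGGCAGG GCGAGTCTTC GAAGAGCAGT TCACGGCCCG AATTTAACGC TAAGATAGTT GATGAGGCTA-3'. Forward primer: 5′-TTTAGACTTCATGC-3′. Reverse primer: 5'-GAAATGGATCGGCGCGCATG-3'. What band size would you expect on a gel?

Scanning the template, TTTAGACTTCATGC occurs at positions 22–35; this primer anneals to the bottom strand there with its 3' end pointing downstream.
Reverse complement of the reverse primer: CATGCGCGCCGATCCATTTC. This occurs on the top strand at positions 99–118.
Product length = (reverse-primer end) − (forward-primer start) + 1 = 118 − 22 + 1 = 97 bp.

97 bp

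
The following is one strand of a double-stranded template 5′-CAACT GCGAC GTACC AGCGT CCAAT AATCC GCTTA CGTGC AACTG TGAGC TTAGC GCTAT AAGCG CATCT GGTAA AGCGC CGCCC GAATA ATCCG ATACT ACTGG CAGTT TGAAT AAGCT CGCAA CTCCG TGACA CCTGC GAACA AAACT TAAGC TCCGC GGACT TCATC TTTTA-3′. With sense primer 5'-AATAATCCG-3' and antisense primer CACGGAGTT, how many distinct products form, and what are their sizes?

Two products: 110 bp, 46 bp

The forward primer AATAATCCG matches the top strand at positions 23–31, 87–95.
The reverse primer's reverse complement is AACTCCGTG, matching at positions 124–132.
Each forward site pairs with the reverse site to give a product ending at position 132: sizes 110, 46 bp.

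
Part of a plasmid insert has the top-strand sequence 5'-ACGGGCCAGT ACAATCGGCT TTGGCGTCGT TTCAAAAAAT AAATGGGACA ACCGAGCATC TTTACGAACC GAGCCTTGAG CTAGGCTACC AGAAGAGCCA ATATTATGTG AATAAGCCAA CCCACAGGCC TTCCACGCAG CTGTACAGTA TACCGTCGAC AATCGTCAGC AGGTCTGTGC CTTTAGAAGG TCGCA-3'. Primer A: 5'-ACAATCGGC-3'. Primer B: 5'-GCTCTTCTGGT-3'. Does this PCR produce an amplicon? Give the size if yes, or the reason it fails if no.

Yes — an 88 bp product.

Primer A (ACAATCGGC) matches the top strand at positions 11–19; it acts as a forward primer.
Primer B's reverse complement is ACCAGAAGAGC, matching the top strand at positions 88–98; it acts as a reverse primer.
The 3' ends face each other across positions 11–98, giving an 88 bp product.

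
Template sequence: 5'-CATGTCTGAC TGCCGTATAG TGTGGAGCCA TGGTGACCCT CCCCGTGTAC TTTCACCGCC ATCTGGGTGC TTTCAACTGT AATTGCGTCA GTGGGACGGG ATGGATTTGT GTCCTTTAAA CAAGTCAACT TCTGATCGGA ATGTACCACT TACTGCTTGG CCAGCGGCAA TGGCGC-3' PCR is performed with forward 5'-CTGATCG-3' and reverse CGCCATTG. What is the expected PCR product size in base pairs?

44 bp

Scanning the template, CTGATCG occurs at positions 132–138; this primer anneals to the bottom strand there with its 3' end pointing downstream.
Reverse complement of the reverse primer: CAATGGCG. This occurs on the top strand at positions 168–175.
Amplicon spans positions 132–175: 44 bp.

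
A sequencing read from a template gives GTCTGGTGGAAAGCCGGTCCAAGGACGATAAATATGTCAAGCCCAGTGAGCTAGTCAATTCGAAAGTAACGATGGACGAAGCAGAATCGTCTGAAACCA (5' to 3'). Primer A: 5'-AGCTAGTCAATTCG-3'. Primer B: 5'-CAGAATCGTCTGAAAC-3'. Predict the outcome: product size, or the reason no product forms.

Primer A (AGCTAGTCAATTCG) matches the top strand at positions 49–62 (3' end points downstream).
Primer B (CAGAATCGTCTGAAAC) also matches the top strand directly, at positions 82–97 — its reverse complement GTTTCAGACGATTCTG is not present.
Both primers anneal to the bottom strand with 3' ends pointing the same way, so neither can prime synthesis back toward the other.

No product — both primers anneal to the same strand and extend in the same direction.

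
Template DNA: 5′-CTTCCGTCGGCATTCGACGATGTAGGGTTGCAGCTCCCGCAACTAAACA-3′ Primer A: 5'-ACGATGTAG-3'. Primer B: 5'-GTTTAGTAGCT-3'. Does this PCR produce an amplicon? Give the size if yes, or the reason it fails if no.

No product — primer B has no binding site in the template.

Primer B (GTTTAGTAGCT) does not match the top strand, and its reverse complement AGCTACTAAAC does not match either.
With no annealing site for primer B, no amplification occurs.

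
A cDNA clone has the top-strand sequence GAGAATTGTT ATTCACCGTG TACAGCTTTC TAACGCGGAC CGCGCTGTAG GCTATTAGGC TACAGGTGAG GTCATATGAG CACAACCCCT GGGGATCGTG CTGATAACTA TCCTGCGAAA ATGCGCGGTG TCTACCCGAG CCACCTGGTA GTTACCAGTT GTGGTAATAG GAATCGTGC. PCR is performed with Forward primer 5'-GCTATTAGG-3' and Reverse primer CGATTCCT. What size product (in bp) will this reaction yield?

126 bp

Forward primer GCTATTAGG is found on the top strand at positions 51–59.
Taking the reverse complement of CGATTCCT gives AGGAATCG, found at positions 169–176 on the template; the primer anneals here to the top strand with its 3' end pointing upstream.
Amplicon spans positions 51–176: 126 bp.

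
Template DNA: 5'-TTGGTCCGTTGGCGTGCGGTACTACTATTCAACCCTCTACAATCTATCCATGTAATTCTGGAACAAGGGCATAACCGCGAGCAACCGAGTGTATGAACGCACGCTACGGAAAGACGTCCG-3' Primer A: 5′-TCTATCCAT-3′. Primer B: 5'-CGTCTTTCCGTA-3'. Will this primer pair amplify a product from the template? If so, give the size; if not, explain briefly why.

Primer A (TCTATCCAT) matches the top strand at positions 43–51; it acts as a forward primer.
Primer B's reverse complement is TACGGAAAGACG, matching the top strand at positions 105–116; it acts as a reverse primer.
The 3' ends face each other across positions 43–116, giving a 74 bp product.

Yes — a 74 bp product.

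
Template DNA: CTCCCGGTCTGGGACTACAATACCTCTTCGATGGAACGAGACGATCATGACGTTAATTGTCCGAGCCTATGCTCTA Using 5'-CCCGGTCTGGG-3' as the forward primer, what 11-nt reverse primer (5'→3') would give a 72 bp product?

5'-GAGCATAGGCT-3'

The forward primer binds at positions 3–13, so a 72 bp product ends at position 3 + 72 − 1 = 74.
The reverse primer anneals to the top strand over positions 64–74, i.e. to AGCCTATGCTC.
Its sequence written 5'→3' is the reverse complement: GAGCATAGGCT.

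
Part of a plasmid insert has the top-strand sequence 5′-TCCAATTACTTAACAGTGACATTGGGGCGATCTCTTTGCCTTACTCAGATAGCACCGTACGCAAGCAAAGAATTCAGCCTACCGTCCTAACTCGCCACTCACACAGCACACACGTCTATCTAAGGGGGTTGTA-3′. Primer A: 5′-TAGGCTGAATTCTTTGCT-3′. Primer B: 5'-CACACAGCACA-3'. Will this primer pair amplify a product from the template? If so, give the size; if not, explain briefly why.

No product — the primers' 3' ends point away from each other.

Primer A (TAGGCTGAATTCTTTGCT) has reverse complement AGCAAAGAATTCAGCCTA, which matches the top strand at positions 64–81; primer A anneals to the top strand there with its 3' end pointing upstream toward position 64.
Primer B (CACACAGCACA) matches the top strand directly at positions 100–110; it anneals to the bottom strand with its 3' end pointing downstream toward position 110.
The 3' ends diverge (primer A extends toward position 1, primer B toward position 133), so the primers never converge on a shared product.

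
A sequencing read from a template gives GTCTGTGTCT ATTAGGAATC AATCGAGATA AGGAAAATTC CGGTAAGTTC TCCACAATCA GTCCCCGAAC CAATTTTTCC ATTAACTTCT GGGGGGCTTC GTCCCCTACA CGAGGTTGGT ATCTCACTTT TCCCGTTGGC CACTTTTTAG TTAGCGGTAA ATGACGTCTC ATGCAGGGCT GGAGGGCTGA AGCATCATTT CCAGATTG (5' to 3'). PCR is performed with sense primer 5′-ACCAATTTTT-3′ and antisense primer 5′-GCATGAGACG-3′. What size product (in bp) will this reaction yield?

106 bp

The forward primer matches the template at positions 69–78.
Reverse complement of the reverse primer: CGTCTCATGC. This occurs on the top strand at positions 165–174.
Product length = (reverse-primer end) − (forward-primer start) + 1 = 174 − 69 + 1 = 106 bp.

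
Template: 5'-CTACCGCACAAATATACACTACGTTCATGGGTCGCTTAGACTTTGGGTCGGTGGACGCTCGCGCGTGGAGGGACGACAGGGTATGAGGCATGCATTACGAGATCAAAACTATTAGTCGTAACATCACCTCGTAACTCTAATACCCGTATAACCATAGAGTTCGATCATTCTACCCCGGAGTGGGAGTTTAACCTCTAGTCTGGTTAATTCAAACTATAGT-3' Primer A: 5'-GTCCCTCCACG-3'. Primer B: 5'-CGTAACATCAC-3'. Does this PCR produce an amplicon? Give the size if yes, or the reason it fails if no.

Primer A (GTCCCTCCACG) has reverse complement CGTGGAGGGAC, which matches the top strand at positions 64–74; primer A anneals to the top strand there with its 3' end pointing upstream toward position 64.
Primer B (CGTAACATCAC) matches the top strand directly at positions 117–127; it anneals to the bottom strand with its 3' end pointing downstream toward position 127.
The 3' ends diverge (primer A extends toward position 1, primer B toward position 220), so the primers never converge on a shared product.

No product — the primers' 3' ends point away from each other.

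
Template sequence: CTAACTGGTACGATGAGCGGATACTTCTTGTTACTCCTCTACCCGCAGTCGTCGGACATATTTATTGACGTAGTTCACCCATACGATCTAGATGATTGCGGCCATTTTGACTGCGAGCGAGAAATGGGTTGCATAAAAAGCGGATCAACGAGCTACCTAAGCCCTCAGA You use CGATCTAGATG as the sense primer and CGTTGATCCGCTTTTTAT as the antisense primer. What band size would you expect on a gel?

67 bp

The forward primer matches the template at positions 84–94.
Reverse complement of the reverse primer: ATAAAAAGCGGATCAACG. This occurs on the top strand at positions 133–150.
Amplicon spans positions 84–150: 67 bp.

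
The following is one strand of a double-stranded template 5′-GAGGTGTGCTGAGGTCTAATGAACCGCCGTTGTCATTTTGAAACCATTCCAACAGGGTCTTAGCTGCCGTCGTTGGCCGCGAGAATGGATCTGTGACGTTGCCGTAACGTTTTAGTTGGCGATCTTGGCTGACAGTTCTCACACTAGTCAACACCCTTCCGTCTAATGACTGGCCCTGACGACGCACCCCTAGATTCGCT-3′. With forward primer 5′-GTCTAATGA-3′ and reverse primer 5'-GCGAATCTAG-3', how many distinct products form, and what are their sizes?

The forward primer GTCTAATGA matches the top strand at positions 14–22, 161–169.
The reverse primer's reverse complement is CTAGATTCGC, matching at positions 190–199.
Each forward site pairs with the reverse site to give a product ending at position 199: sizes 186, 39 bp.

Two products: 186 bp, 39 bp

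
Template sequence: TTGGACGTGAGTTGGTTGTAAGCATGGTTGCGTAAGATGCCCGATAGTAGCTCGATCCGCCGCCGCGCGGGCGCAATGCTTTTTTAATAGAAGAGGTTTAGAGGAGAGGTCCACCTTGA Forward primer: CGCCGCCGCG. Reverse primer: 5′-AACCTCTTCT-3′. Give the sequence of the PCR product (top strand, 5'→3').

The forward primer matches the template at positions 58–67.
Reverse complement of the reverse primer: AGAAGAGGTT. This occurs on the top strand at positions 89–98.
The product is the template from position 58 through 98 (41 bp).

5'-CGCCGCCGCGCGGGCGCAATGCTTTTTTAATAGAAGAGGTT-3'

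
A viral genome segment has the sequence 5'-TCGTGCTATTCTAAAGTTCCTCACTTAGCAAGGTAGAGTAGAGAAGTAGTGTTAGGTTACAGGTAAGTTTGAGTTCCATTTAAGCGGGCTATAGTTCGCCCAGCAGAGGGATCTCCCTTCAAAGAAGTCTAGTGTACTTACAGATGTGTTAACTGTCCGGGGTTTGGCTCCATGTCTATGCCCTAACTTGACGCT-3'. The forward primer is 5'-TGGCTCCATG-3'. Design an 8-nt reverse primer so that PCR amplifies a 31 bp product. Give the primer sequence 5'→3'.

5'-AGCGTCAA-3'

The forward primer binds at positions 165–174, so a 31 bp product ends at position 165 + 31 − 1 = 195.
The reverse primer anneals to the top strand over positions 188–195, i.e. to TTGACGCT.
Its sequence written 5'→3' is the reverse complement: AGCGTCAA.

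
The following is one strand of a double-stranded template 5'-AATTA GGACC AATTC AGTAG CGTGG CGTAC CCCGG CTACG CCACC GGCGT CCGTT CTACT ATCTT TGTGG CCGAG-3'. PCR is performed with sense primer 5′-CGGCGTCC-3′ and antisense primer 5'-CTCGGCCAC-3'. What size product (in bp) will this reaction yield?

Scanning the template, CGGCGTCC occurs at positions 45–52; this primer anneals to the bottom strand there with its 3' end pointing downstream.
The reverse primer's reverse complement is GTGGCCGAG, which matches the template at positions 67–75.
The product runs from position 45 to position 75, so its length is 75 − 45 + 1 = 31 bp.

31 bp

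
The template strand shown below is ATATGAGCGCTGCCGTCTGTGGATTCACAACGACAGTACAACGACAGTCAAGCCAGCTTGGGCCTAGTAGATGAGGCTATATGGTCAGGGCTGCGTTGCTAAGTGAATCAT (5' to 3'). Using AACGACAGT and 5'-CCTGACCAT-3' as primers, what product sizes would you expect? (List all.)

61 bp, 50 bp

The forward primer AACGACAGT matches the top strand at positions 29–37, 40–48.
The reverse primer's reverse complement is ATGGTCAGG, matching at positions 81–89.
Each forward site pairs with the reverse site to give a product ending at position 89: sizes 61, 50 bp.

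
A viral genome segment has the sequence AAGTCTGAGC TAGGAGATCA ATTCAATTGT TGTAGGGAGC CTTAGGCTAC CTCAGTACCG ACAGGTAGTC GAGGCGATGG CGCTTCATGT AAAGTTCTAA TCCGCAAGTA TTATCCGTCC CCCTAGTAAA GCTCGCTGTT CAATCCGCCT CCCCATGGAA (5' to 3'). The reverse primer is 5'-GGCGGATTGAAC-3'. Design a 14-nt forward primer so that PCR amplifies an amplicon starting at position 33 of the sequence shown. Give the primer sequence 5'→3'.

The reverse primer's reverse complement GTTCAATCCGCC matches the template at positions 138–149; the product starts at position 33.
The forward primer is identical to the top strand over positions 33–46: TAGGGAGCCTTAGG.

5'-TAGGGAGCCTTAGG-3'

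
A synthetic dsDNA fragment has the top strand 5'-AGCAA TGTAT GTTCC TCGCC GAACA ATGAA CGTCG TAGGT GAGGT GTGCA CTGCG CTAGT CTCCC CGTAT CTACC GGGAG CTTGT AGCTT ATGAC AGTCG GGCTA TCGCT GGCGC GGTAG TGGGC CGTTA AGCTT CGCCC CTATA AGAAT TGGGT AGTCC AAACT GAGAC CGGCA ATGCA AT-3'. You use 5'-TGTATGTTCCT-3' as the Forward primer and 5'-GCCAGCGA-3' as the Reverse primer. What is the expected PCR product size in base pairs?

The forward primer matches the template at positions 6–16.
Taking the reverse complement of GCCAGCGA gives TCGCTGGC, found at positions 106–113 on the template; the primer anneals here to the top strand with its 3' end pointing upstream.
The product runs from position 6 to position 113, so its length is 113 − 6 + 1 = 108 bp.

108 bp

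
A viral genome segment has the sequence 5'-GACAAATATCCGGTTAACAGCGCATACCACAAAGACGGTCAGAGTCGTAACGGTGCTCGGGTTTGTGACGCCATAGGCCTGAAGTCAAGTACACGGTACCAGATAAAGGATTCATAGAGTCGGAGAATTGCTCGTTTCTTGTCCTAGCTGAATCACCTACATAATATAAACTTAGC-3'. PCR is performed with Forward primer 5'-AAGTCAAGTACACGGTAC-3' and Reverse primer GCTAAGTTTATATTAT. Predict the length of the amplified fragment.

95 bp

Forward primer AAGTCAAGTACACGGTAC is found on the top strand at positions 82–99.
Taking the reverse complement of GCTAAGTTTATATTAT gives ATAATATAAACTTAGC, found at positions 161–176 on the template; the primer anneals here to the top strand with its 3' end pointing upstream.
Product length = (reverse-primer end) − (forward-primer start) + 1 = 176 − 82 + 1 = 95 bp.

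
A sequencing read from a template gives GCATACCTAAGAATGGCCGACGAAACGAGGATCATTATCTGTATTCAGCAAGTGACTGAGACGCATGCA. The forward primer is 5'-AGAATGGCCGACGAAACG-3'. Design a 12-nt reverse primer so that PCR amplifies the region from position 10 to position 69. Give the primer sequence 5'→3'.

5'-TGCATGCGTCTC-3'

The product's 3' end on the top strand is position 69.
The reverse primer anneals to the top strand over positions 58–69, i.e. to GAGACGCATGCA.
Its sequence written 5'→3' is the reverse complement: TGCATGCGTCTC.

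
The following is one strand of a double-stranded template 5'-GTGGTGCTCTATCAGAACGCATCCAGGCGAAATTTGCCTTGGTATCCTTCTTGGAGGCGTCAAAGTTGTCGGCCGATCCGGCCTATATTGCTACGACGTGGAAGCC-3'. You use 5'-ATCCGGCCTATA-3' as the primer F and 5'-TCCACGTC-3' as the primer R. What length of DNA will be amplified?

27 bp

The forward primer matches the template at positions 76–87.
Taking the reverse complement of TCCACGTC gives GACGTGGA, found at positions 95–102 on the template; the primer anneals here to the top strand with its 3' end pointing upstream.
Product length = (reverse-primer end) − (forward-primer start) + 1 = 102 − 76 + 1 = 27 bp.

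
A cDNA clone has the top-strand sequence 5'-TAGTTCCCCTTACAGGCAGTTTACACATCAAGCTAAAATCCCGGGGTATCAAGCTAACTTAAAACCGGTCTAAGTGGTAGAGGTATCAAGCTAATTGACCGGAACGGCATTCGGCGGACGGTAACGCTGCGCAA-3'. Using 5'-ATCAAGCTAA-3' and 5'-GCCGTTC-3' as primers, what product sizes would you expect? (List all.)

82 bp, 61 bp, 24 bp

The forward primer ATCAAGCTAA matches the top strand at positions 27–36, 48–57, 85–94.
The reverse primer's reverse complement is GAACGGC, matching at positions 102–108.
Each forward site pairs with the reverse site to give a product ending at position 108: sizes 82, 61, 24 bp.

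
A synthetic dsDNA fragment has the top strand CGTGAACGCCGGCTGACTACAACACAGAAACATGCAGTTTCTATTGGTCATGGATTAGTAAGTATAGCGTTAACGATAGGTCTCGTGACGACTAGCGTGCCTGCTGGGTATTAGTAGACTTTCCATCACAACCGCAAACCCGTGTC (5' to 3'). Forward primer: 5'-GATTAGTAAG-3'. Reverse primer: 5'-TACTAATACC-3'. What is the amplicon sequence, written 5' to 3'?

5'-GATTAGTAAGTATAGCGTTAACGATAGGTCTCGTGACGACTAGCGTGCCTGCTGGGTATTAGTA-3'

Scanning the template, GATTAGTAAG occurs at positions 53–62; this primer anneals to the bottom strand there with its 3' end pointing downstream.
Reverse complement of the reverse primer: GGTATTAGTA. This occurs on the top strand at positions 107–116.
The product is the template from position 53 through 116 (64 bp).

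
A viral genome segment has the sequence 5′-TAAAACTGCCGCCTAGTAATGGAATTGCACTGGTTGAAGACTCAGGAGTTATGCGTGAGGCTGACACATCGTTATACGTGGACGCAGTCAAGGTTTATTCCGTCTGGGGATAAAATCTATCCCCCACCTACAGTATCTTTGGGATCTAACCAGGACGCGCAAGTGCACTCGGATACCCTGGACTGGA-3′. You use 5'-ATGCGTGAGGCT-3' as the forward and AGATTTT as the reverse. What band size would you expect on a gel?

The forward primer matches the template at positions 51–62.
Reverse complement of the reverse primer: AAAATCT. This occurs on the top strand at positions 112–118.
The product runs from position 51 to position 118, so its length is 118 − 51 + 1 = 68 bp.

68 bp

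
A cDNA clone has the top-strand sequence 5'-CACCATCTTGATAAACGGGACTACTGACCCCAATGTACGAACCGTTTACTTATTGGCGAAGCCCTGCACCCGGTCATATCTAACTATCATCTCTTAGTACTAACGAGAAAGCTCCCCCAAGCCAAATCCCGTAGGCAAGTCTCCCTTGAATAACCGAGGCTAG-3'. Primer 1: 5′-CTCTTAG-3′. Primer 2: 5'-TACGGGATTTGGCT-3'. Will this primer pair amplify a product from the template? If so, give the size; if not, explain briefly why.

Primer 1 (CTCTTAG) matches the top strand at positions 91–97; it acts as a forward primer.
Primer 2's reverse complement is AGCCAAATCCCGTA, matching the top strand at positions 120–133; it acts as a reverse primer.
The 3' ends face each other across positions 91–133, giving a 43 bp product.

Yes — a 43 bp product.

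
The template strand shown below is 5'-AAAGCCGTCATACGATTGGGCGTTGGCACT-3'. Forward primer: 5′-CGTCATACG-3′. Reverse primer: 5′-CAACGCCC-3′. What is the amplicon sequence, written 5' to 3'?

5'-CGTCATACGATTGGGCGTTG-3'

Forward primer CGTCATACG is found on the top strand at positions 6–14.
The reverse primer's reverse complement is GGGCGTTG, which matches the template at positions 18–25.
The product is the template from position 6 through 25 (20 bp).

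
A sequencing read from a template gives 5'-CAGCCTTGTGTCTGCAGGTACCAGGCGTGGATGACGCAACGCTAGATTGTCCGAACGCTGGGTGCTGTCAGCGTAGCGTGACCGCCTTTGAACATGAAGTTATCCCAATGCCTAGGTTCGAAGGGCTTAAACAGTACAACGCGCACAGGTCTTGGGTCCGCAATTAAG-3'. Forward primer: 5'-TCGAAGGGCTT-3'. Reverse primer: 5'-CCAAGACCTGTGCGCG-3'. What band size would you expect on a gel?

Scanning the template, TCGAAGGGCTT occurs at positions 118–128; this primer anneals to the bottom strand there with its 3' end pointing downstream.
Taking the reverse complement of CCAAGACCTGTGCGCG gives CGCGCACAGGTCTTGG, found at positions 140–155 on the template; the primer anneals here to the top strand with its 3' end pointing upstream.
Amplicon spans positions 118–155: 38 bp.

38 bp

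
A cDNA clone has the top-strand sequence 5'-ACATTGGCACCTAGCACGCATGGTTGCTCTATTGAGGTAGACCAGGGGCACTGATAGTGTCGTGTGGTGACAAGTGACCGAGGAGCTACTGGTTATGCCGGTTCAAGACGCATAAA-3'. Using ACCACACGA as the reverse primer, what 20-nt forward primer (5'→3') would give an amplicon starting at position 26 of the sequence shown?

The reverse primer's reverse complement TCGTGTGGT matches the template at positions 60–68; the product starts at position 26.
The forward primer is identical to the top strand over positions 26–45: GCTCTATTGAGGTAGACCAG.

5'-GCTCTATTGAGGTAGACCAG-3'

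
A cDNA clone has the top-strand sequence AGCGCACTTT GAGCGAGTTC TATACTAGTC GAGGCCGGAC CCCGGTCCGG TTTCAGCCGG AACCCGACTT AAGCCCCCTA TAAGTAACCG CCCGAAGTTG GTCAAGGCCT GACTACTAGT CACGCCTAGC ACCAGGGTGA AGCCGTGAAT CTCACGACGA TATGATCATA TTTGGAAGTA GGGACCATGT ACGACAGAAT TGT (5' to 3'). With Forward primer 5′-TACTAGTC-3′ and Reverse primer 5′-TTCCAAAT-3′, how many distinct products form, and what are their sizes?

The forward primer TACTAGTC matches the top strand at positions 23–30, 114–121.
The reverse primer's reverse complement is ATTTGGAA, matching at positions 170–177.
Each forward site pairs with the reverse site to give a product ending at position 177: sizes 155, 64 bp.

Two products: 155 bp, 64 bp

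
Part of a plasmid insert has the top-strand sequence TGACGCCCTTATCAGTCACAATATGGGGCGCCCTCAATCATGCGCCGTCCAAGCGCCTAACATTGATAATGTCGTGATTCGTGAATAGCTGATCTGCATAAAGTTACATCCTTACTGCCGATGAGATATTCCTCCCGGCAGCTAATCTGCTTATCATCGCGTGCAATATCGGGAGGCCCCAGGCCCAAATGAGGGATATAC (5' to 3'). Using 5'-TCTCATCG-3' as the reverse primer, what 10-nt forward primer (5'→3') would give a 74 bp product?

The reverse primer's reverse complement CGATGAGA matches the template at positions 119–126, so the product ends at position 126.
A 74 bp product then starts at position 126 − 74 + 1 = 53.
The forward primer is identical to the top strand there: GCGCCTAACA.

5'-GCGCCTAACA-3'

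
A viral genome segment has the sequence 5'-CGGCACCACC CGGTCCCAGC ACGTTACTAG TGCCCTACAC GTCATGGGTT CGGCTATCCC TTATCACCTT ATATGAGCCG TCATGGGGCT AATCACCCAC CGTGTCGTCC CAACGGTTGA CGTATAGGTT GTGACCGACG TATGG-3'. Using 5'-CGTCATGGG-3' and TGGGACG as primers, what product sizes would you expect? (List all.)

73 bp, 34 bp

The forward primer CGTCATGGG matches the top strand at positions 40–48, 79–87.
The reverse primer's reverse complement is CGTCCCA, matching at positions 106–112.
Each forward site pairs with the reverse site to give a product ending at position 112: sizes 73, 34 bp.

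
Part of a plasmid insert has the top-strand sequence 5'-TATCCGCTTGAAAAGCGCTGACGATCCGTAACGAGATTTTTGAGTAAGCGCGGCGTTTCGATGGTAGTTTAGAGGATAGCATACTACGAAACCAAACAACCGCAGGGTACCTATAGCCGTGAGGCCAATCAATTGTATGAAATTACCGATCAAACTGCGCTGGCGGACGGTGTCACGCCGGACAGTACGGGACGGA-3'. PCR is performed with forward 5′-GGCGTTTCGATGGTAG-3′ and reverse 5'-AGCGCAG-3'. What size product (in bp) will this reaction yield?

110 bp

Scanning the template, GGCGTTTCGATGGTAG occurs at positions 52–67; this primer anneals to the bottom strand there with its 3' end pointing downstream.
Reverse complement of the reverse primer: CTGCGCT. This occurs on the top strand at positions 155–161.
The product runs from position 52 to position 161, so its length is 161 − 52 + 1 = 110 bp.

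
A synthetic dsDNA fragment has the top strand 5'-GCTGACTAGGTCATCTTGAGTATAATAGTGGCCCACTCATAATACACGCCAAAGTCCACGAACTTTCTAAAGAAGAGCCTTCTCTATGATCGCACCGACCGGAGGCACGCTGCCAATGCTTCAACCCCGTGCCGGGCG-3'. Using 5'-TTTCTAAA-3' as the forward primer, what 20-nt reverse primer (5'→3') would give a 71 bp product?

The forward primer binds at positions 64–71, so a 71 bp product ends at position 64 + 71 − 1 = 134.
The reverse primer anneals to the top strand over positions 115–134, i.e. to AATGCTTCAACCCCGTGCCG.
Its sequence written 5'→3' is the reverse complement: CGGCACGGGGTTGAAGCATT.

5'-CGGCACGGGGTTGAAGCATT-3'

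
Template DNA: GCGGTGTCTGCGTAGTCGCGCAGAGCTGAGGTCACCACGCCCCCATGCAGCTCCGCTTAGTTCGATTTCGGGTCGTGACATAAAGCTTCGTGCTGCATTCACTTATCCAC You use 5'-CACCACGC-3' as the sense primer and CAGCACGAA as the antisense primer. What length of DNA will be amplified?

Forward primer CACCACGC is found on the top strand at positions 33–40.
The reverse primer's reverse complement is TTCGTGCTG, which matches the template at positions 87–95.
The product runs from position 33 to position 95, so its length is 95 − 33 + 1 = 63 bp.

63 bp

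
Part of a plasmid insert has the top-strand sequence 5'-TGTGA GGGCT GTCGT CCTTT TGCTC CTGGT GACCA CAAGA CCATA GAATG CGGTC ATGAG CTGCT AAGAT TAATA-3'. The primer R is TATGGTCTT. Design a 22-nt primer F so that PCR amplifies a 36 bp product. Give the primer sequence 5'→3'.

The reverse primer's reverse complement AAGACCATA matches the template at positions 37–45, so the product ends at position 45.
A 36 bp product then starts at position 45 − 36 + 1 = 10.
The forward primer is identical to the top strand there: TGTCGTCCTTTTGCTCCTGGTG.

5'-TGTCGTCCTTTTGCTCCTGGTG-3'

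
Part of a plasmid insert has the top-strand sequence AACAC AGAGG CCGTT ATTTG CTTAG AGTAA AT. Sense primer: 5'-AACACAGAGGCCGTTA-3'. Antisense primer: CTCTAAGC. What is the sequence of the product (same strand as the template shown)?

5'-AACACAGAGGCCGTTATTTGCTTAGAG-3'

The forward primer matches the template at positions 1–16.
Taking the reverse complement of CTCTAAGC gives GCTTAGAG, found at positions 20–27 on the template; the primer anneals here to the top strand with its 3' end pointing upstream.
The product is the template from position 1 through 27 (27 bp).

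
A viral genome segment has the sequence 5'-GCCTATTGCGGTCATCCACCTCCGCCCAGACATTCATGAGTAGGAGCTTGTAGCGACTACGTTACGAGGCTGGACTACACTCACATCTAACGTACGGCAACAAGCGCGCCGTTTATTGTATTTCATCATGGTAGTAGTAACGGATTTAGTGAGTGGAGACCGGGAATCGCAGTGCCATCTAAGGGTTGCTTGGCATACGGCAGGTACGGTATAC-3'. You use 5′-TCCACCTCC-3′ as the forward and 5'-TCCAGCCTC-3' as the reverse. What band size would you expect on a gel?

60 bp

Scanning the template, TCCACCTCC occurs at positions 15–23; this primer anneals to the bottom strand there with its 3' end pointing downstream.
Taking the reverse complement of TCCAGCCTC gives GAGGCTGGA, found at positions 66–74 on the template; the primer anneals here to the top strand with its 3' end pointing upstream.
Amplicon spans positions 15–74: 60 bp.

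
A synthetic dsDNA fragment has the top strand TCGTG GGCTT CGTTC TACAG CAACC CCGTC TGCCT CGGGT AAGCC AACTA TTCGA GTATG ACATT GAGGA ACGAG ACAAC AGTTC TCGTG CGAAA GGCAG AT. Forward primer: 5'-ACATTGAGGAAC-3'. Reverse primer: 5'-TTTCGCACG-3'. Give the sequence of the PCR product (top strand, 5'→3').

Forward primer ACATTGAGGAAC is found on the top strand at positions 61–72.
Taking the reverse complement of TTTCGCACG gives CGTGCGAAA, found at positions 87–95 on the template; the primer anneals here to the top strand with its 3' end pointing upstream.
The product is the template from position 61 through 95 (35 bp).

5'-ACATTGAGGAACGAGACAACAGTTCTCGTGCGAAA-3'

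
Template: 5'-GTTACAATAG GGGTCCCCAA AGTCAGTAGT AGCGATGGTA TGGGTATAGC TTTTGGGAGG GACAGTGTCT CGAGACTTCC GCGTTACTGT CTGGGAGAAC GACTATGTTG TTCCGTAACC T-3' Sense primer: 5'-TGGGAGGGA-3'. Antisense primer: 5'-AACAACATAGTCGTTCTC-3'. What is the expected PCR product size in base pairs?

59 bp

Forward primer TGGGAGGGA is found on the top strand at positions 54–62.
The reverse primer's reverse complement is GAGAACGACTATGTTGTT, which matches the template at positions 95–112.
Product length = (reverse-primer end) − (forward-primer start) + 1 = 112 − 54 + 1 = 59 bp.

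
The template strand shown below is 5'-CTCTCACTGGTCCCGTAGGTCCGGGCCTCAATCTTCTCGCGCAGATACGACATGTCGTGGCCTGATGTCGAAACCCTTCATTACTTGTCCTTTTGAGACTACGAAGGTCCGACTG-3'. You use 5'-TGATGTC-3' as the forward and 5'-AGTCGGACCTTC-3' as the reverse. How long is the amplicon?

Forward primer TGATGTC is found on the top strand at positions 63–69.
Taking the reverse complement of AGTCGGACCTTC gives GAAGGTCCGACT, found at positions 103–114 on the template; the primer anneals here to the top strand with its 3' end pointing upstream.
Product length = (reverse-primer end) − (forward-primer start) + 1 = 114 − 63 + 1 = 52 bp.

52 bp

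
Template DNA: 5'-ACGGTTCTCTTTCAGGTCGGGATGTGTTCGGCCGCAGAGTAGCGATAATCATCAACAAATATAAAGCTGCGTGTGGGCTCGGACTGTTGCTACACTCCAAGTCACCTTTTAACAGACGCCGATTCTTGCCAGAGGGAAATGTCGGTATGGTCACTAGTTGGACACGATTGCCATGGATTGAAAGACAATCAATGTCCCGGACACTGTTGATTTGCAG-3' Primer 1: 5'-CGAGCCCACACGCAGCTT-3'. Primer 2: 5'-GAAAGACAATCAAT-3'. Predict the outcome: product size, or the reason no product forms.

No product — the primers' 3' ends point away from each other.

Primer 1 (CGAGCCCACACGCAGCTT) has reverse complement AAGCTGCGTGTGGGCTCG, which matches the top strand at positions 64–81; primer 1 anneals to the top strand there with its 3' end pointing upstream toward position 64.
Primer 2 (GAAAGACAATCAAT) matches the top strand directly at positions 180–193; it anneals to the bottom strand with its 3' end pointing downstream toward position 193.
The 3' ends diverge (primer 1 extends toward position 1, primer 2 toward position 217), so the primers never converge on a shared product.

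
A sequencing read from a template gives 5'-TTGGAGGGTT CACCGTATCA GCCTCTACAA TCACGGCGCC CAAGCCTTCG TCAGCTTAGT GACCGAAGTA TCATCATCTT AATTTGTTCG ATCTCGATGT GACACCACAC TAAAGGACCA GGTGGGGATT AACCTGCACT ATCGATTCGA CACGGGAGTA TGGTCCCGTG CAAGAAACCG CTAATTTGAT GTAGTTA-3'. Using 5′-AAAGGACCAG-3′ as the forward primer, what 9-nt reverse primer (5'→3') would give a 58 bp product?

The forward primer binds at positions 112–121, so a 58 bp product ends at position 112 + 58 − 1 = 169.
The reverse primer anneals to the top strand over positions 161–169, i.e. to TGGTCCCGT.
Its sequence written 5'→3' is the reverse complement: ACGGGACCA.

5'-ACGGGACCA-3'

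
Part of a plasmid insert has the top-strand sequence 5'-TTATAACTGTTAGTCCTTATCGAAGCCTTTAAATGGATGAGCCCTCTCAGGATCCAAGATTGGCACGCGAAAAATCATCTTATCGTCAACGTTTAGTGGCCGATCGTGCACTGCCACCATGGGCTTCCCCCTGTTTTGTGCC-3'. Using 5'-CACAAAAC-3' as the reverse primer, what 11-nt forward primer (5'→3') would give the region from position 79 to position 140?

5'-CTTATCGTCAA-3'

The reverse primer's reverse complement GTTTTGTG matches the template at positions 133–140; the product starts at position 79.
The forward primer is identical to the top strand over positions 79–89: CTTATCGTCAA.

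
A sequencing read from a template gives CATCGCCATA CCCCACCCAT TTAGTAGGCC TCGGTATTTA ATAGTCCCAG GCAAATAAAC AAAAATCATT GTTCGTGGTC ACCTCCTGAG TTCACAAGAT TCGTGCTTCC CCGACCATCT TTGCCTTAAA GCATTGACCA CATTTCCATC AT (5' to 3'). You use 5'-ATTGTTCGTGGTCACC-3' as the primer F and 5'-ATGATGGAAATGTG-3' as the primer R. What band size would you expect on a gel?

Forward primer ATTGTTCGTGGTCACC is found on the top strand at positions 68–83.
The reverse primer's reverse complement is CACATTTCCATCAT, which matches the template at positions 139–152.
The product runs from position 68 to position 152, so its length is 152 − 68 + 1 = 85 bp.

85 bp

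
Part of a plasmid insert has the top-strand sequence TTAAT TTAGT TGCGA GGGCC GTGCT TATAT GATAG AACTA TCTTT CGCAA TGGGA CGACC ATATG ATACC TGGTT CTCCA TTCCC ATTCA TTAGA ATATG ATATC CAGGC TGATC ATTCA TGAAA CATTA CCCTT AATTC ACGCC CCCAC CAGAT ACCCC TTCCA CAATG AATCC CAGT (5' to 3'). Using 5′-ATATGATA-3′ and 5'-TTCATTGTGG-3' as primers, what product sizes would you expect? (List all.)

The forward primer ATATGATA matches the top strand at positions 27–34, 61–68, 96–103.
The reverse primer's reverse complement is CCACAATGAA, matching at positions 163–172.
Each forward site pairs with the reverse site to give a product ending at position 172: sizes 146, 112, 77 bp.

146 bp, 112 bp, 77 bp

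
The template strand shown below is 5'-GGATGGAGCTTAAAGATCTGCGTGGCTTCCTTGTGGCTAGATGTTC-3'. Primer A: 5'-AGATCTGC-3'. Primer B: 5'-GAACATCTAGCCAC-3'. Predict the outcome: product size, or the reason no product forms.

Yes — a 33 bp product.

Primer A (AGATCTGC) matches the top strand at positions 14–21; it acts as a forward primer.
Primer B's reverse complement is GTGGCTAGATGTTC, matching the top strand at positions 33–46; it acts as a reverse primer.
The 3' ends face each other across positions 14–46, giving a 33 bp product.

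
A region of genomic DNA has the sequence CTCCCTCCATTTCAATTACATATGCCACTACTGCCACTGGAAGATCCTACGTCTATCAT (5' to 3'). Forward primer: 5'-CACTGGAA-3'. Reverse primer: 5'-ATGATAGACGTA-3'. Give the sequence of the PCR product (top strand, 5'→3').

5'-CACTGGAAGATCCTACGTCTATCAT-3'

Forward primer CACTGGAA is found on the top strand at positions 35–42.
Reverse complement of the reverse primer: TACGTCTATCAT. This occurs on the top strand at positions 48–59.
The product is the template from position 35 through 59 (25 bp).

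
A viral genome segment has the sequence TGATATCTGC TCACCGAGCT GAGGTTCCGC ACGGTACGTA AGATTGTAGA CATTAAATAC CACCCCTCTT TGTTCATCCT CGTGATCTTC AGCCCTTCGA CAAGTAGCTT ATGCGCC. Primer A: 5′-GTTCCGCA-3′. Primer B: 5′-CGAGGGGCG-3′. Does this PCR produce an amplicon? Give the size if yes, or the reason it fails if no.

Primer B (CGAGGGGCG) does not match the top strand, and its reverse complement CGCCCCTCG does not match either.
With no annealing site for primer B, no amplification occurs.

No product — primer B has no binding site in the template.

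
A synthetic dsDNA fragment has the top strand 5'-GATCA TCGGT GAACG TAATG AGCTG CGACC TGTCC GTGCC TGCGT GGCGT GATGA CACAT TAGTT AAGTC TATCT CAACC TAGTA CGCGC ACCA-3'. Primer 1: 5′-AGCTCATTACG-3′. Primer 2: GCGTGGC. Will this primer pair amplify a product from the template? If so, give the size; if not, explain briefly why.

Primer 1 (AGCTCATTACG) has reverse complement CGTAATGAGCT, which matches the top strand at positions 14–24; primer 1 anneals to the top strand there with its 3' end pointing upstream toward position 14.
Primer 2 (GCGTGGC) matches the top strand directly at positions 42–48; it anneals to the bottom strand with its 3' end pointing downstream toward position 48.
The 3' ends diverge (primer 1 extends toward position 1, primer 2 toward position 94), so the primers never converge on a shared product.

No product — the primers' 3' ends point away from each other.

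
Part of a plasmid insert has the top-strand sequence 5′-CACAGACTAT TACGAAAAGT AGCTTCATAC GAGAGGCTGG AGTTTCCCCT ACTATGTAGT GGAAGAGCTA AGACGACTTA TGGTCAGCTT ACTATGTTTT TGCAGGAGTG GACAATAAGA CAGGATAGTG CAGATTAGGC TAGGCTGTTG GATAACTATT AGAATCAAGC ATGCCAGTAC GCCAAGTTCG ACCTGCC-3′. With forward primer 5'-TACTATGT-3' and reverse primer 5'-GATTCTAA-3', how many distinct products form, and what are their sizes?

Two products: 117 bp, 77 bp

The forward primer TACTATGT matches the top strand at positions 50–57, 90–97.
The reverse primer's reverse complement is TTAGAATC, matching at positions 159–166.
Each forward site pairs with the reverse site to give a product ending at position 166: sizes 117, 77 bp.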